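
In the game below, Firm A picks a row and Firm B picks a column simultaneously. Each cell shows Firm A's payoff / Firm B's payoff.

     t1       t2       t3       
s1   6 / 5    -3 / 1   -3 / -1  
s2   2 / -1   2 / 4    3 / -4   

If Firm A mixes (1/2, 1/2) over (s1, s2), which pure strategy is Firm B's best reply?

Compute Firm B's expected payoff from each pure strategy against the given mix.
t1: (1/2)·5 + (1/2)·(-1) = 2
t2: (1/2)·1 + (1/2)·4 = 5/2
t3: (1/2)·(-1) + (1/2)·(-4) = -5/2
Highest expected payoff is 5/2, from t2.

t2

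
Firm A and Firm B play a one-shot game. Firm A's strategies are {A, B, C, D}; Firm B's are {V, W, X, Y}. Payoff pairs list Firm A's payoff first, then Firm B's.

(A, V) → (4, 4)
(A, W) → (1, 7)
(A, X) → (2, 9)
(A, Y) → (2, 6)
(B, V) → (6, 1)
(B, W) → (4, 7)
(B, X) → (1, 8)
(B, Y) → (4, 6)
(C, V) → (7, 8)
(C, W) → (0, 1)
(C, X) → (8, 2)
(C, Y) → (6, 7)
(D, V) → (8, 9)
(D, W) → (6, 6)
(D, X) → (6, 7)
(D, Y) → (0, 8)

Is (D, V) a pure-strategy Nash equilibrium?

Holding Firm B at V: Firm A gets 8 from D, versus 4 from A, 6 from B, 7 from C. No profitable deviation for Firm A.
Holding Firm A at D: Firm B gets 9 from V, versus 6 from W, 7 from X, 8 from Y. No profitable deviation for Firm B either.

Yes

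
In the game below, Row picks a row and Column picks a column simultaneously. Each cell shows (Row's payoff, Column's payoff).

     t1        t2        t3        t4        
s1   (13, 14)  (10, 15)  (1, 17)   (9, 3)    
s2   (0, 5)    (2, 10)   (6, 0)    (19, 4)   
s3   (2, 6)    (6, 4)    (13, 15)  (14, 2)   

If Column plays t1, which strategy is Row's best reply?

With Column fixed at t1, Row's payoffs are: s1 → 13, s2 → 0, s3 → 2.
The maximum is 13, achieved by s1.

s1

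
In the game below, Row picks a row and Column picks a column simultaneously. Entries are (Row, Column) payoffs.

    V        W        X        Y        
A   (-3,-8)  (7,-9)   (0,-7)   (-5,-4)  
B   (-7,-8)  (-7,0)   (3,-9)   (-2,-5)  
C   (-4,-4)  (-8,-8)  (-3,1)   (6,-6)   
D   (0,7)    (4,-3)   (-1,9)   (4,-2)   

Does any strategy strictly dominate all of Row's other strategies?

No strictly dominant strategy

Check whether one of Row's strategies beats all alternatives regardless of what the opponent does.
A is not dominant: against V, D gives 0 > -3.
B is not dominant: against V, A gives -3 > -7.
C is not dominant: against V, A gives -3 > -4.
D is not dominant: against W, A gives 7 > 4.
No single strategy is best against every opponent action.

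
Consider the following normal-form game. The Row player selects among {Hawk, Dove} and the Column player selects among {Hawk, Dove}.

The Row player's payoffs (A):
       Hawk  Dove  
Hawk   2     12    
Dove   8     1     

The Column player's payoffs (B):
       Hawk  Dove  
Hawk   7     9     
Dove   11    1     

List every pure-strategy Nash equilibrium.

Check mutual best responses: a cell is a NE iff neither player can gain by unilaterally deviating.
The Row player's best responses — vs Hawk: Dove (payoff 8); vs Dove: Hawk (payoff 12).
The Column player's best responses — vs Hawk: Dove (payoff 9); vs Dove: Hawk (payoff 11).
Mutual best responses occur at (Hawk, Dove) and (Dove, Hawk); at each, neither player gains by switching.

(Hawk, Dove) and (Dove, Hawk)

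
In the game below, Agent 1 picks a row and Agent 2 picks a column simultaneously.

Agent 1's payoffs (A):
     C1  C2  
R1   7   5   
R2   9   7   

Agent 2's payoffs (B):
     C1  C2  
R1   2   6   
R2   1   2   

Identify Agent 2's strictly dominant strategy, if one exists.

C2

A strategy is strictly dominant if it gives Agent 2 a strictly higher payoff than every other strategy, against every choice by the opponent.
C2 strictly dominates: vs R1: 6 > 2; vs R2: 2 > 1.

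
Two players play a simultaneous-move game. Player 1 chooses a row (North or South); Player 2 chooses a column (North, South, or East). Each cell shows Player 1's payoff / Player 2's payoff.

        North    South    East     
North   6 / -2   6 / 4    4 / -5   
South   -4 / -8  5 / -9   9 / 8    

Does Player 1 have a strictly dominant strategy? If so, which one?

Check whether one of Player 1's strategies beats all alternatives regardless of what the opponent does.
North is not dominant: against East, South gives 9 > 4.
South is not dominant: against North, North gives 6 > -4.
No single strategy is best against every opponent action.

No strictly dominant strategy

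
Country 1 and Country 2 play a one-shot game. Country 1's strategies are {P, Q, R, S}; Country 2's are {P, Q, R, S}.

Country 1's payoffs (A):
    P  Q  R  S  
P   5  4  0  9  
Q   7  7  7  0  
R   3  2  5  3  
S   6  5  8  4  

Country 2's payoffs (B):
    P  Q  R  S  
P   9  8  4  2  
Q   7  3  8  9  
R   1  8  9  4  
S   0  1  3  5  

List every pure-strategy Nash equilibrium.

There is no pure-strategy Nash equilibrium

Check mutual best responses: a cell is a NE iff neither player can gain by unilaterally deviating.
Country 1's best responses — vs P: Q (payoff 7); vs Q: Q (payoff 7); vs R: S (payoff 8); vs S: P (payoff 9).
Country 2's best responses — vs P: P (payoff 9); vs Q: S (payoff 9); vs R: R (payoff 9); vs S: S (payoff 5).
No cell has both players best-responding. For instance, Country 1's best reply to R is S, but against S Country 2 prefers S over R.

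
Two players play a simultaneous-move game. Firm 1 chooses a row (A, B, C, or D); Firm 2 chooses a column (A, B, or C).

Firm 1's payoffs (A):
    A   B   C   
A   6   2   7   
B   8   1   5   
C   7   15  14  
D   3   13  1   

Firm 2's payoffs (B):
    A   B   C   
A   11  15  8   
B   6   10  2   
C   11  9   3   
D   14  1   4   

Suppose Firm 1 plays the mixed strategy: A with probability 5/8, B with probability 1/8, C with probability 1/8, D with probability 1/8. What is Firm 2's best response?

Firm 2's best reply maximizes expected payoff against the mix.
A: (5/8)·11 + (1/8)·6 + (1/8)·11 + (1/8)·14 = 43/4
B: (5/8)·15 + (1/8)·10 + (1/8)·9 + (1/8)·1 = 95/8
C: (5/8)·8 + (1/8)·2 + (1/8)·3 + (1/8)·4 = 49/8
Highest expected payoff is 95/8, from B.

B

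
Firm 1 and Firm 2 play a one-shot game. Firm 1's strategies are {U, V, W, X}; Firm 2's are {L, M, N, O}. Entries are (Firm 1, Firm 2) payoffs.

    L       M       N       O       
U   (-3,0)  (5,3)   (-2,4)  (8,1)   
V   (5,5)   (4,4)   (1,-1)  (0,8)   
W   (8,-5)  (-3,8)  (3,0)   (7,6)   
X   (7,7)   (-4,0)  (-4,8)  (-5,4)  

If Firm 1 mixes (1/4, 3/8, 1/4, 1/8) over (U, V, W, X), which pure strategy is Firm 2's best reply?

Compute Firm 2's expected payoff from each pure strategy against the given mix.
L: (1/4)·0 + (3/8)·5 + (1/4)·(-5) + (1/8)·7 = 3/2
M: (1/4)·3 + (3/8)·4 + (1/4)·8 + (1/8)·0 = 17/4
N: (1/4)·4 + (3/8)·(-1) + (1/4)·0 + (1/8)·8 = 13/8
O: (1/4)·1 + (3/8)·8 + (1/4)·6 + (1/8)·4 = 21/4
Highest expected payoff is 21/4, from O.

O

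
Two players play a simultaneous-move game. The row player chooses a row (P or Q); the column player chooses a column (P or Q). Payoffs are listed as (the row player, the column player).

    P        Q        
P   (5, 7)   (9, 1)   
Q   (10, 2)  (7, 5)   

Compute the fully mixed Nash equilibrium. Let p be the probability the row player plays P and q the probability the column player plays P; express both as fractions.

Each player's mixing probability is pinned down by making the *other* player indifferent.
The column player indifferent between P and Q: p·7 + (1−p)·2 = p·1 + (1−p)·5 ⟹ 2 + 5p = 5 + (-4)p ⟹ p = 1/3.
The row player indifferent between P and Q: q·5 + (1−q)·9 = q·10 + (1−q)·7 ⟹ 9 + (-4)q = 7 + 3q ⟹ q = 2/7.

p = 1/3, q = 2/7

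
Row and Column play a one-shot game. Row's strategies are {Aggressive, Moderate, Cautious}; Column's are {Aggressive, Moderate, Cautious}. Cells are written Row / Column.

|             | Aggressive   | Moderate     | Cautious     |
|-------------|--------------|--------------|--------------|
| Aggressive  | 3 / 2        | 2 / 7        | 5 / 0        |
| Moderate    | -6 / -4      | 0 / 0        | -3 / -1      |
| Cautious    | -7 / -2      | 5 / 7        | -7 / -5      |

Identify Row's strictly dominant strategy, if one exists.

No strictly dominant strategy

Check whether one of Row's strategies beats all alternatives regardless of what the opponent does.
Aggressive is not dominant: against Moderate, Cautious gives 5 > 2.
Moderate is not dominant: against Aggressive, Aggressive gives 3 > -6.
Cautious is not dominant: against Aggressive, Aggressive gives 3 > -7.
No single strategy is best against every opponent action.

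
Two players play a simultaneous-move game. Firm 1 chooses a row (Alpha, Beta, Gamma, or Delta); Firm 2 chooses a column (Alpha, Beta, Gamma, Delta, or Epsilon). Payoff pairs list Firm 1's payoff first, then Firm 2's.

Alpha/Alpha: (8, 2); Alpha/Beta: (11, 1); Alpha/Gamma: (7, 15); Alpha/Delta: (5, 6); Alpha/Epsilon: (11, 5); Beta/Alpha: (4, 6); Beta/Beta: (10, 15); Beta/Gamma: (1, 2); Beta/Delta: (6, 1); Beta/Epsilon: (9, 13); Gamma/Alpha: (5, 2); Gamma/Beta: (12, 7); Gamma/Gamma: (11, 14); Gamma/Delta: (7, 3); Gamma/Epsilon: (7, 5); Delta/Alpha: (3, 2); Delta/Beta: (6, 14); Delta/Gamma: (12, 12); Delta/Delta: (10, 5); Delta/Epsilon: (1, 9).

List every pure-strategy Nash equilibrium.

None

Find each player's best response to every opponent strategy; NE are the intersections.
Firm 1's best responses — vs Alpha: Alpha (payoff 8); vs Beta: Gamma (payoff 12); vs Gamma: Delta (payoff 12); vs Delta: Delta (payoff 10); vs Epsilon: Alpha (payoff 11).
Firm 2's best responses — vs Alpha: Gamma (payoff 15); vs Beta: Beta (payoff 15); vs Gamma: Gamma (payoff 14); vs Delta: Beta (payoff 14).
No cell has both players best-responding. For instance, Firm 1's best reply to Epsilon is Alpha, but against Alpha Firm 2 prefers Gamma over Epsilon.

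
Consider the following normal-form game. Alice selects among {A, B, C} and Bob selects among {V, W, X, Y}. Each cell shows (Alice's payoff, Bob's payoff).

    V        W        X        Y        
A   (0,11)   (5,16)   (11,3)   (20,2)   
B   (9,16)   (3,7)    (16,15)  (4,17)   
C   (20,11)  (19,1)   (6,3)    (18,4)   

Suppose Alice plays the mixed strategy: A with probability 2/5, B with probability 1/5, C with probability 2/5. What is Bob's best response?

Compute Bob's expected payoff from each pure strategy against the given mix.
V: (2/5)·11 + (1/5)·16 + (2/5)·11 = 12
W: (2/5)·16 + (1/5)·7 + (2/5)·1 = 41/5
X: (2/5)·3 + (1/5)·15 + (2/5)·3 = 27/5
Y: (2/5)·2 + (1/5)·17 + (2/5)·4 = 29/5
Highest expected payoff is 12, from V.

V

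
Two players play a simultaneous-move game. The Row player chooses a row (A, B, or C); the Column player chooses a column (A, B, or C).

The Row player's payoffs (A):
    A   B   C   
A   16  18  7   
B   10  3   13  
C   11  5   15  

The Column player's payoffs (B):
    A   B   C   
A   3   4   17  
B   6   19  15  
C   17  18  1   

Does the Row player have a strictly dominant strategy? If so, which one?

No strictly dominant strategy

Check whether one of the Row player's strategies beats all alternatives regardless of what the opponent does.
A is not dominant: against C, B gives 13 > 7.
B is not dominant: against A, A gives 16 > 10.
C is not dominant: against A, A gives 16 > 11.
No single strategy is best against every opponent action.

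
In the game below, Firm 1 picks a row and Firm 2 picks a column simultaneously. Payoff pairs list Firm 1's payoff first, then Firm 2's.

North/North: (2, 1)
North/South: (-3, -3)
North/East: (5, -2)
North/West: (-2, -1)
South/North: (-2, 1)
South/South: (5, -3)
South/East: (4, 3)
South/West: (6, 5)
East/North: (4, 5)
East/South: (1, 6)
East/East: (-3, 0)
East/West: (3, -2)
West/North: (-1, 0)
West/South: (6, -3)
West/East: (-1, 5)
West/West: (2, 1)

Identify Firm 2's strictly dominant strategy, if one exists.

None

A strategy is strictly dominant if it gives Firm 2 a strictly higher payoff than every other strategy, against every choice by the opponent.
North is not dominant: against South, East gives 3 > 1.
South is not dominant: against North, North gives 1 > -3.
East is not dominant: against North, North gives 1 > -2.
West is not dominant: against North, North gives 1 > -1.
No single strategy is best against every opponent action.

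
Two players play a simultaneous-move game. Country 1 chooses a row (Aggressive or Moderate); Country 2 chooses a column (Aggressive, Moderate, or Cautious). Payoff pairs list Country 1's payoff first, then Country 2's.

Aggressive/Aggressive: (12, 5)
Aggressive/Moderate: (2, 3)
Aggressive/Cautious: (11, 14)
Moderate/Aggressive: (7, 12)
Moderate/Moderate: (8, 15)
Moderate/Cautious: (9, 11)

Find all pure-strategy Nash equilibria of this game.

(Aggressive, Cautious) and (Moderate, Moderate)

Find each player's best response to every opponent strategy; NE are the intersections.
Country 1's best responses — vs Aggressive: Aggressive (payoff 12); vs Moderate: Moderate (payoff 8); vs Cautious: Aggressive (payoff 11).
Country 2's best responses — vs Aggressive: Cautious (payoff 14); vs Moderate: Moderate (payoff 15).
Mutual best responses occur at (Aggressive, Cautious) and (Moderate, Moderate); at each, neither player gains by switching.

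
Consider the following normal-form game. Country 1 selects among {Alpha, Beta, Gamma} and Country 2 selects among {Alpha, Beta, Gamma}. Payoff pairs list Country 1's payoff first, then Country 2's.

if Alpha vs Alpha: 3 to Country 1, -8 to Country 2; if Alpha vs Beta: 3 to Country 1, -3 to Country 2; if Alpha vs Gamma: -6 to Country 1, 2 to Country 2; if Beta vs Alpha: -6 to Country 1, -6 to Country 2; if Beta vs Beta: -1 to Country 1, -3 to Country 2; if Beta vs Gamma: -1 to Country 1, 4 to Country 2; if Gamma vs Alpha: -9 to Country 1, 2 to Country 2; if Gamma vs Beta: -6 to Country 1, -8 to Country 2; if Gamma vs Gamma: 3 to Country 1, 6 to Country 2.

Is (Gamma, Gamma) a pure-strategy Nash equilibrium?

Yes

Holding Country 2 at Gamma: Country 1 gets 3 from Gamma, versus -6 from Alpha, -1 from Beta. No profitable deviation for Country 1.
Holding Country 1 at Gamma: Country 2 gets 6 from Gamma, versus 2 from Alpha, -8 from Beta. No profitable deviation for Country 2 either.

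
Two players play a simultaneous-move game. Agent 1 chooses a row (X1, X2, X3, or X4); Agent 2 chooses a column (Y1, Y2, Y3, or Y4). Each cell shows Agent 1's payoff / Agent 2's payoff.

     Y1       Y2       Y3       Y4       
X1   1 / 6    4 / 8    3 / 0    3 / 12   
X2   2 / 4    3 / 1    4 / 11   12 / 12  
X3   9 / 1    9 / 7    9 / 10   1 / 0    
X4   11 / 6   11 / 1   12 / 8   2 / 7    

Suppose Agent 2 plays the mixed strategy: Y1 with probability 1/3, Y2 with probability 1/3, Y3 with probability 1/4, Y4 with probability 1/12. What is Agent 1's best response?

Agent 1's best reply maximizes expected payoff against the mix.
X1: (1/3)·1 + (1/3)·4 + (1/4)·3 + (1/12)·3 = 8/3
X2: (1/3)·2 + (1/3)·3 + (1/4)·4 + (1/12)·12 = 11/3
X3: (1/3)·9 + (1/3)·9 + (1/4)·9 + (1/12)·1 = 25/3
X4: (1/3)·11 + (1/3)·11 + (1/4)·12 + (1/12)·2 = 21/2
Highest expected payoff is 21/2, from X4.

X4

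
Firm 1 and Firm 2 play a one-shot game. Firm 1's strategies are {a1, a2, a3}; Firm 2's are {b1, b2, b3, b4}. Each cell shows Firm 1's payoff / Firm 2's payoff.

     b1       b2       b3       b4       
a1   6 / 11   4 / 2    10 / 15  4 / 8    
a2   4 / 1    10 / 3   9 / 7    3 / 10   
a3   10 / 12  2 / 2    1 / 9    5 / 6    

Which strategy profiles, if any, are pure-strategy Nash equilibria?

(a1, b3) and (a3, b1)

Check mutual best responses: a cell is a NE iff neither player can gain by unilaterally deviating.
Firm 1's best responses — vs b1: a3 (payoff 10); vs b2: a2 (payoff 10); vs b3: a1 (payoff 10); vs b4: a3 (payoff 5).
Firm 2's best responses — vs a1: b3 (payoff 15); vs a2: b4 (payoff 10); vs a3: b1 (payoff 12).
Mutual best responses occur at (a1, b3) and (a3, b1); at each, neither player gains by switching.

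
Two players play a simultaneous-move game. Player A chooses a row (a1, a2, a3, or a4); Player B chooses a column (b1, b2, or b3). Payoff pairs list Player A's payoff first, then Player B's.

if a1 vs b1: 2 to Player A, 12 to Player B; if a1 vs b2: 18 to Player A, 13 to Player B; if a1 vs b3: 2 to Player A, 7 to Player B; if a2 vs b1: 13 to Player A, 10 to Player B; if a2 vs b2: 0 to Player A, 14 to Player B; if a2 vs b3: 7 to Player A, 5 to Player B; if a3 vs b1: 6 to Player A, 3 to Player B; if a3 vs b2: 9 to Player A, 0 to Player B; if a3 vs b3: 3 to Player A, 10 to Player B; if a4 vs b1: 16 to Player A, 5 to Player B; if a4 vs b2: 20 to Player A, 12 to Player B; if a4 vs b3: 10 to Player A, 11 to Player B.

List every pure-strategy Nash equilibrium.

A profile is a Nash equilibrium when each player is best-responding to the other.
Player A's best responses — vs b1: a4 (payoff 16); vs b2: a4 (payoff 20); vs b3: a4 (payoff 10).
Player B's best responses — vs a1: b2 (payoff 13); vs a2: b2 (payoff 14); vs a3: b3 (payoff 10); vs a4: b2 (payoff 12).
The only mutual best response is (a4, b2); neither player gains by switching there.

(a4, b2)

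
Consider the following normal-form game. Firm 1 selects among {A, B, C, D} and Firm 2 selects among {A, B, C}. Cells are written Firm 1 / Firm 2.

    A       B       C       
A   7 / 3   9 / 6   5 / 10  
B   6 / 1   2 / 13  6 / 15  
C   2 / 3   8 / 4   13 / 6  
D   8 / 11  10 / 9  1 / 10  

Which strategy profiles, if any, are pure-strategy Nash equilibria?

Check mutual best responses: a cell is a NE iff neither player can gain by unilaterally deviating.
Firm 1's best responses — vs A: D (payoff 8); vs B: D (payoff 10); vs C: C (payoff 13).
Firm 2's best responses — vs A: C (payoff 10); vs B: C (payoff 15); vs C: C (payoff 6); vs D: A (payoff 11).
Mutual best responses occur at (C, C) and (D, A); at each, neither player gains by switching.

(C, C) and (D, A)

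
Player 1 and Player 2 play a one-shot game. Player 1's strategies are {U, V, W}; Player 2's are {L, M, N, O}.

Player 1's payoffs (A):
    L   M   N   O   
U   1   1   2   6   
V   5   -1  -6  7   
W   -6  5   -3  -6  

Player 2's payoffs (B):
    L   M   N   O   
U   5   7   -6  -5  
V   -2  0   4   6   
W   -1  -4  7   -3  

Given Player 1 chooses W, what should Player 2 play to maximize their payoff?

N

With Player 1 fixed at W, Player 2's payoffs are: L → -1, M → -4, N → 7, O → -3.
The maximum is 7, achieved by N.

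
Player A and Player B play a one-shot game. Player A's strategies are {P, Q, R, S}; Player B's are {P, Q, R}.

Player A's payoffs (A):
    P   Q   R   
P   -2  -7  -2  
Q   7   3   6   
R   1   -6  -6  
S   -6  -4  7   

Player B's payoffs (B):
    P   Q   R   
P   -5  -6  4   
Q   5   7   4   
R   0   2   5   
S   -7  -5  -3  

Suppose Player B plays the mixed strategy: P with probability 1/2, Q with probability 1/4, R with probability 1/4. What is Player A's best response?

Compute Player A's expected payoff from each pure strategy against the given mix.
P: (1/2)·(-2) + (1/4)·(-7) + (1/4)·(-2) = -13/4
Q: (1/2)·7 + (1/4)·3 + (1/4)·6 = 23/4
R: (1/2)·1 + (1/4)·(-6) + (1/4)·(-6) = -5/2
S: (1/2)·(-6) + (1/4)·(-4) + (1/4)·7 = -9/4
Highest expected payoff is 23/4, from Q.

Q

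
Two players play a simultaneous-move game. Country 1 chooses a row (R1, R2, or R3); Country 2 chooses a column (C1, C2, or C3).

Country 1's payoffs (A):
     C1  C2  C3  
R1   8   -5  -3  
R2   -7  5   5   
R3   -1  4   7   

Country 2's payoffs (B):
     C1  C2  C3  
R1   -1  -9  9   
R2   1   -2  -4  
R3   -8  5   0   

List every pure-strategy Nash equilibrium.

No pure-strategy Nash equilibrium

Find each player's best response to every opponent strategy; NE are the intersections.
Country 1's best responses — vs C1: R1 (payoff 8); vs C2: R2 (payoff 5); vs C3: R3 (payoff 7).
Country 2's best responses — vs R1: C3 (payoff 9); vs R2: C1 (payoff 1); vs R3: C2 (payoff 5).
No cell has both players best-responding. For instance, Country 1's best reply to C1 is R1, but against R1 Country 2 prefers C3 over C1.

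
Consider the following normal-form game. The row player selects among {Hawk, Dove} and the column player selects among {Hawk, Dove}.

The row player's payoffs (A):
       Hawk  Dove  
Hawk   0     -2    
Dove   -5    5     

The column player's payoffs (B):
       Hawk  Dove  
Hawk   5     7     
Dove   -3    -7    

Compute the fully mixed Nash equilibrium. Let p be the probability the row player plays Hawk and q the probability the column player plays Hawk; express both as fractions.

Each player's mixing probability is pinned down by making the *other* player indifferent.
The column player indifferent between Hawk and Dove: p·5 + (1−p)·(-3) = p·7 + (1−p)·(-7) ⟹ (-3) + 8p = (-7) + 14p ⟹ p = 2/3.
The row player indifferent between Hawk and Dove: q·0 + (1−q)·(-2) = q·(-5) + (1−q)·5 ⟹ (-2) + 2q = 5 + (-10)q ⟹ q = 7/12.

p = 2/3, q = 7/12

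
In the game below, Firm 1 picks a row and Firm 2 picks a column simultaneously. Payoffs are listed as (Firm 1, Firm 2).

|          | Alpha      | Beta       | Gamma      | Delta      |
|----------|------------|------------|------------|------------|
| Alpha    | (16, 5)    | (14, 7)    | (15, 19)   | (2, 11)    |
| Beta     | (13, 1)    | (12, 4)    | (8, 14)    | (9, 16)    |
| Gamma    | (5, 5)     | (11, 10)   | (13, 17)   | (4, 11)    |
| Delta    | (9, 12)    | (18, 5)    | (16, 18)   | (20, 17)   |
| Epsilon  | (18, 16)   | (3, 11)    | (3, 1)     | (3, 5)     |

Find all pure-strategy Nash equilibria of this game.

(Delta, Gamma) and (Epsilon, Alpha)

A profile is a Nash equilibrium when each player is best-responding to the other.
Firm 1's best responses — vs Alpha: Epsilon (payoff 18); vs Beta: Delta (payoff 18); vs Gamma: Delta (payoff 16); vs Delta: Delta (payoff 20).
Firm 2's best responses — vs Alpha: Gamma (payoff 19); vs Beta: Delta (payoff 16); vs Gamma: Gamma (payoff 17); vs Delta: Gamma (payoff 18); vs Epsilon: Alpha (payoff 16).
Mutual best responses occur at (Delta, Gamma) and (Epsilon, Alpha); at each, neither player gains by switching.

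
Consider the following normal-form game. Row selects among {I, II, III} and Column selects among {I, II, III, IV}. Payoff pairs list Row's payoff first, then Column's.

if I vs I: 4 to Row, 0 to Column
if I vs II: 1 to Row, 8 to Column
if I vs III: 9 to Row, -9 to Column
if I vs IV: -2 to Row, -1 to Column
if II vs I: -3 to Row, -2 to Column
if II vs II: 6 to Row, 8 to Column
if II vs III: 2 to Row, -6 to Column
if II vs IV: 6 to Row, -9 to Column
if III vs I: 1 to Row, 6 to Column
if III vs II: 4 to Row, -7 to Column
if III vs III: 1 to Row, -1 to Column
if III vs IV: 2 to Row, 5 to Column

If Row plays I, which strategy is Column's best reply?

With Row fixed at I, Column's payoffs are: I → 0, II → 8, III → -9, IV → -1.
The maximum is 8, achieved by II.

II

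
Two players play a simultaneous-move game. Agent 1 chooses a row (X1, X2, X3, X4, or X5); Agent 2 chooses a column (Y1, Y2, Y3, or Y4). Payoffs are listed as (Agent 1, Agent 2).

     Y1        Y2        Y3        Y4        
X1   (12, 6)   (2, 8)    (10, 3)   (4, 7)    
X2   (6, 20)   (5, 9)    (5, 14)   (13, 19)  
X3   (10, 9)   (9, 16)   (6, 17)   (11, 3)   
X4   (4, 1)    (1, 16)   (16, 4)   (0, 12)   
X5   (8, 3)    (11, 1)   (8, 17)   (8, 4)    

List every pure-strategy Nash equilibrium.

Check mutual best responses: a cell is a NE iff neither player can gain by unilaterally deviating.
Agent 1's best responses — vs Y1: X1 (payoff 12); vs Y2: X5 (payoff 11); vs Y3: X4 (payoff 16); vs Y4: X2 (payoff 13).
Agent 2's best responses — vs X1: Y2 (payoff 8); vs X2: Y1 (payoff 20); vs X3: Y3 (payoff 17); vs X4: Y2 (payoff 16); vs X5: Y3 (payoff 17).
No cell has both players best-responding. For instance, Agent 1's best reply to Y4 is X2, but against X2 Agent 2 prefers Y1 over Y4.

There is no pure-strategy Nash equilibrium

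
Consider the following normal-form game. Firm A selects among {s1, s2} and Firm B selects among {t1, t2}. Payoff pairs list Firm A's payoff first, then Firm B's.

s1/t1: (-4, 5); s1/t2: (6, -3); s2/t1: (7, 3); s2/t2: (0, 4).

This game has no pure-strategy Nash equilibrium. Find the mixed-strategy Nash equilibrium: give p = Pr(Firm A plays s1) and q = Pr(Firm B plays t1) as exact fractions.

p = 1/9, q = 6/17

Each player's mixing probability is pinned down by making the *other* player indifferent.
Firm B indifferent between t1 and t2: p·5 + (1−p)·3 = p·(-3) + (1−p)·4 ⟹ 3 + 2p = 4 + (-7)p ⟹ p = 1/9.
Firm A indifferent between s1 and s2: q·(-4) + (1−q)·6 = q·7 + (1−q)·0 ⟹ 6 + (-10)q = 0 + 7q ⟹ q = 6/17.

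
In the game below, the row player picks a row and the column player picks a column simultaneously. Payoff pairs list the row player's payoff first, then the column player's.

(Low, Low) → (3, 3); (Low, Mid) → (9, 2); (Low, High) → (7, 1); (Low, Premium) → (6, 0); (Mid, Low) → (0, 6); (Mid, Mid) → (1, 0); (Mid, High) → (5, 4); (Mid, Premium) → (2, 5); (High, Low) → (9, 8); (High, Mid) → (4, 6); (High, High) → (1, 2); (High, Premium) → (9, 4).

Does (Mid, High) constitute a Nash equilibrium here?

No

Holding the column player at High: the row player gets 5 from Mid but could get 7 by switching to Low. The row player has a profitable deviation.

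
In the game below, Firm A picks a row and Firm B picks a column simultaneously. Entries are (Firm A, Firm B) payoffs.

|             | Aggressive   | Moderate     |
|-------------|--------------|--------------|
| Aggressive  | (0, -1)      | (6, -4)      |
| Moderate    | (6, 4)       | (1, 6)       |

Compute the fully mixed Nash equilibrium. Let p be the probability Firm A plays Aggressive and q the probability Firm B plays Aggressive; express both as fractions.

p = 2/5, q = 5/11

In a mixed NE each player is indifferent between their pure strategies, so the opponent's mix sets the indifference.
Firm B indifferent between Aggressive and Moderate: p·(-1) + (1−p)·4 = p·(-4) + (1−p)·6 ⟹ 4 + (-5)p = 6 + (-10)p ⟹ p = 2/5.
Firm A indifferent between Aggressive and Moderate: q·0 + (1−q)·6 = q·6 + (1−q)·1 ⟹ 6 + (-6)q = 1 + 5q ⟹ q = 5/11.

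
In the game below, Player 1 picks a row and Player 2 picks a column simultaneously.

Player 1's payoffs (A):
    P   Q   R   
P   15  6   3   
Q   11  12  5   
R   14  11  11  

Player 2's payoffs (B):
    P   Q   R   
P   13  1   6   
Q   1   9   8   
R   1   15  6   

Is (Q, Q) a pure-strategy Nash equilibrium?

Holding Player 2 at Q: Player 1 gets 12 from Q, versus 6 from P, 11 from R. No profitable deviation for Player 1.
Holding Player 1 at Q: Player 2 gets 9 from Q, versus 1 from P, 8 from R. No profitable deviation for Player 2 either.

Yes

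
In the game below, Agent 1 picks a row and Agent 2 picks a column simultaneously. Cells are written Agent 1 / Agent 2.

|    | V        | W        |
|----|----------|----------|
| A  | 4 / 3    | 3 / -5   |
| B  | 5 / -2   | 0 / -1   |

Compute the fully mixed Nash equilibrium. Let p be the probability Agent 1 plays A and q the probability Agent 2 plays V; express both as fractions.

Each player's mixing probability is pinned down by making the *other* player indifferent.
Agent 2 indifferent between V and W: p·3 + (1−p)·(-2) = p·(-5) + (1−p)·(-1) ⟹ (-2) + 5p = (-1) + (-4)p ⟹ p = 1/9.
Agent 1 indifferent between A and B: q·4 + (1−q)·3 = q·5 + (1−q)·0 ⟹ 3 + 1q = 0 + 5q ⟹ q = 3/4.

p = 1/9, q = 3/4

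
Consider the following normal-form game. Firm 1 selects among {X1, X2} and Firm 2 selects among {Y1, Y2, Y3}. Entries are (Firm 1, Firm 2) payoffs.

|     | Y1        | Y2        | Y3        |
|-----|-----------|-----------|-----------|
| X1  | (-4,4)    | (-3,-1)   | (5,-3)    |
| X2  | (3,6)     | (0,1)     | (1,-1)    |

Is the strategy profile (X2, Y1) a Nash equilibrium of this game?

Holding Firm 2 at Y1: Firm 1 gets 3 from X2, versus -4 from X1. No profitable deviation for Firm 1.
Holding Firm 1 at X2: Firm 2 gets 6 from Y1, versus 1 from Y2, -1 from Y3. No profitable deviation for Firm 2 either.

Yes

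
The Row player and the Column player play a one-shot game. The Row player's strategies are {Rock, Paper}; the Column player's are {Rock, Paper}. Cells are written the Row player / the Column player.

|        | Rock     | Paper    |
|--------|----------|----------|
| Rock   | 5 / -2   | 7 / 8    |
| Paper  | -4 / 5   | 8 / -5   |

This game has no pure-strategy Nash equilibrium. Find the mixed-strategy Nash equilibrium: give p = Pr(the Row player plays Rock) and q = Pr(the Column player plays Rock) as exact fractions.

p = 1/2, q = 1/10

In a mixed NE each player is indifferent between their pure strategies, so the opponent's mix sets the indifference.
The Column player indifferent between Rock and Paper: p·(-2) + (1−p)·5 = p·8 + (1−p)·(-5) ⟹ 5 + (-7)p = (-5) + 13p ⟹ p = 1/2.
The Row player indifferent between Rock and Paper: q·5 + (1−q)·7 = q·(-4) + (1−q)·8 ⟹ 7 + (-2)q = 8 + (-12)q ⟹ q = 1/10.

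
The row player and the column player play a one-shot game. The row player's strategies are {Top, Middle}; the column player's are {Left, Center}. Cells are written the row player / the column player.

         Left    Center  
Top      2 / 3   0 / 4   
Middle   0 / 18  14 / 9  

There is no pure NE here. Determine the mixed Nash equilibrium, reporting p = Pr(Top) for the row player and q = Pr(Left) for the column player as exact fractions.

p = 9/10, q = 7/8

Each player's mixing probability is pinned down by making the *other* player indifferent.
The column player indifferent between Left and Center: p·3 + (1−p)·18 = p·4 + (1−p)·9 ⟹ 18 + (-15)p = 9 + (-5)p ⟹ p = 9/10.
The row player indifferent between Top and Middle: q·2 + (1−q)·0 = q·0 + (1−q)·14 ⟹ 0 + 2q = 14 + (-14)q ⟹ q = 7/8.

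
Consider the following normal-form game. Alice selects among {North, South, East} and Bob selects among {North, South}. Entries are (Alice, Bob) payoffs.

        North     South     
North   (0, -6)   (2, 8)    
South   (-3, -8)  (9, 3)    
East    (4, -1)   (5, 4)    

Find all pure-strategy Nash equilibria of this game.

(South, South)

Find each player's best response to every opponent strategy; NE are the intersections.
Alice's best responses — vs North: East (payoff 4); vs South: South (payoff 9).
Bob's best responses — vs North: South (payoff 8); vs South: South (payoff 3); vs East: South (payoff 4).
The only mutual best response is (South, South); neither player gains by switching there.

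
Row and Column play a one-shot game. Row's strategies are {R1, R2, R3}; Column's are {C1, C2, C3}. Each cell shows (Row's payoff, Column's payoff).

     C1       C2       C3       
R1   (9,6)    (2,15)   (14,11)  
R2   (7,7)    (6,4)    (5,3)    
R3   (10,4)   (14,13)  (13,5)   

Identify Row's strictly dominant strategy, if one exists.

Check whether one of Row's strategies beats all alternatives regardless of what the opponent does.
R1 is not dominant: against C1, R3 gives 10 > 9.
R2 is not dominant: against C1, R1 gives 9 > 7.
R3 is not dominant: against C3, R1 gives 14 > 13.
No single strategy is best against every opponent action.

No strictly dominant strategy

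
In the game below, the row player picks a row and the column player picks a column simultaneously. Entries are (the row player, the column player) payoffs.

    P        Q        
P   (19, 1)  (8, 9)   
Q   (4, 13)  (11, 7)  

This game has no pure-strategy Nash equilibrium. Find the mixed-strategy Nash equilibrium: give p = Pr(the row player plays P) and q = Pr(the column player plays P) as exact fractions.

p = 3/7, q = 1/6

Each player's mixing probability is pinned down by making the *other* player indifferent.
The column player indifferent between P and Q: p·1 + (1−p)·13 = p·9 + (1−p)·7 ⟹ 13 + (-12)p = 7 + 2p ⟹ p = 3/7.
The row player indifferent between P and Q: q·19 + (1−q)·8 = q·4 + (1−q)·11 ⟹ 8 + 11q = 11 + (-7)q ⟹ q = 1/6.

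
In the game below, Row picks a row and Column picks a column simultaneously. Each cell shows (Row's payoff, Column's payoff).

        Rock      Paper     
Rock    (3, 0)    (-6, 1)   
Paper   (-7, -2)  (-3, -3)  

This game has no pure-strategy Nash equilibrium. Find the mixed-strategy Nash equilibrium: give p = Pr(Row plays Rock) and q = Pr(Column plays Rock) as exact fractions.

p = 1/2, q = 3/13

In a mixed NE each player is indifferent between their pure strategies, so the opponent's mix sets the indifference.
Column indifferent between Rock and Paper: p·0 + (1−p)·(-2) = p·1 + (1−p)·(-3) ⟹ (-2) + 2p = (-3) + 4p ⟹ p = 1/2.
Row indifferent between Rock and Paper: q·3 + (1−q)·(-6) = q·(-7) + (1−q)·(-3) ⟹ (-6) + 9q = (-3) + (-4)q ⟹ q = 3/13.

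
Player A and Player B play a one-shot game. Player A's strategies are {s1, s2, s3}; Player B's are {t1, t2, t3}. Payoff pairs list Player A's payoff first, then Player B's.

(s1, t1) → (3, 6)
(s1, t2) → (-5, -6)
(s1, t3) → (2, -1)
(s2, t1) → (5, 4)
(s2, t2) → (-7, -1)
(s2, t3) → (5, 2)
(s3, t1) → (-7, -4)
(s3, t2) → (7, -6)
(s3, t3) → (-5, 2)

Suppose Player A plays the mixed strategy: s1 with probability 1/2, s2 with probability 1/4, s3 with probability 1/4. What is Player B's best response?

t1

Player B's best reply maximizes expected payoff against the mix.
t1: (1/2)·6 + (1/4)·4 + (1/4)·(-4) = 3
t2: (1/2)·(-6) + (1/4)·(-1) + (1/4)·(-6) = -19/4
t3: (1/2)·(-1) + (1/4)·2 + (1/4)·2 = 1/2
Highest expected payoff is 3, from t1.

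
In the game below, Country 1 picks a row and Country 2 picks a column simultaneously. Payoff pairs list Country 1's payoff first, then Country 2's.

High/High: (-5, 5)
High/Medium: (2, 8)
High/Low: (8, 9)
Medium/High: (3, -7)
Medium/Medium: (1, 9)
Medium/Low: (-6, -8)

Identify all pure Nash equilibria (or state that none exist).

(High, Low)

Check mutual best responses: a cell is a NE iff neither player can gain by unilaterally deviating.
Country 1's best responses — vs High: Medium (payoff 3); vs Medium: High (payoff 2); vs Low: High (payoff 8).
Country 2's best responses — vs High: Low (payoff 9); vs Medium: Medium (payoff 9).
The only mutual best response is (High, Low); neither player gains by switching there.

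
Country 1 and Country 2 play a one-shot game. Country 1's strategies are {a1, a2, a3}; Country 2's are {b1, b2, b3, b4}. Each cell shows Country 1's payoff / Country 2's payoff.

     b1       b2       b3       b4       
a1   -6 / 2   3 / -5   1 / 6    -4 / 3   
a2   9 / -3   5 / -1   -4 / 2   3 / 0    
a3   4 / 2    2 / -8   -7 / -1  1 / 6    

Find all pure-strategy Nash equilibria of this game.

Find each player's best response to every opponent strategy; NE are the intersections.
Country 1's best responses — vs b1: a2 (payoff 9); vs b2: a2 (payoff 5); vs b3: a1 (payoff 1); vs b4: a2 (payoff 3).
Country 2's best responses — vs a1: b3 (payoff 6); vs a2: b3 (payoff 2); vs a3: b4 (payoff 6).
The only mutual best response is (a1, b3); neither player gains by switching there.

(a1, b3)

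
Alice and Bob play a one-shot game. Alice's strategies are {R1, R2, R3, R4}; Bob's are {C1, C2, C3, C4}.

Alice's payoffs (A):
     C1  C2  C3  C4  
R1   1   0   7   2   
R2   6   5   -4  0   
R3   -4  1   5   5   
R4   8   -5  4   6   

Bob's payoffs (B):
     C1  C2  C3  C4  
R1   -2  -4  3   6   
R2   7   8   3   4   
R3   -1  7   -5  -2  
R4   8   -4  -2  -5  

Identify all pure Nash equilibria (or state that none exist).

Find each player's best response to every opponent strategy; NE are the intersections.
Alice's best responses — vs C1: R4 (payoff 8); vs C2: R2 (payoff 5); vs C3: R1 (payoff 7); vs C4: R4 (payoff 6).
Bob's best responses — vs R1: C4 (payoff 6); vs R2: C2 (payoff 8); vs R3: C2 (payoff 7); vs R4: C1 (payoff 8).
Mutual best responses occur at (R2, C2) and (R4, C1); at each, neither player gains by switching.

(R2, C2) and (R4, C1)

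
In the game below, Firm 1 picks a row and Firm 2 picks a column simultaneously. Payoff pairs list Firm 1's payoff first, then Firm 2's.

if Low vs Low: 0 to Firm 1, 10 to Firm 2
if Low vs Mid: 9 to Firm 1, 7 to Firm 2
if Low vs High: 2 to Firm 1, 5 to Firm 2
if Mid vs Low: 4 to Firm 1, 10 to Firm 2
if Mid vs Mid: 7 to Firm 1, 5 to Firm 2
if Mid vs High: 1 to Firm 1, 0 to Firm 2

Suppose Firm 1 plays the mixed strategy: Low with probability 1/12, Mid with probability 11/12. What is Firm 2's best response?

Firm 2's best reply maximizes expected payoff against the mix.
Low: (1/12)·10 + (11/12)·10 = 10
Mid: (1/12)·7 + (11/12)·5 = 31/6
High: (1/12)·5 + (11/12)·0 = 5/12
Highest expected payoff is 10, from Low.

Low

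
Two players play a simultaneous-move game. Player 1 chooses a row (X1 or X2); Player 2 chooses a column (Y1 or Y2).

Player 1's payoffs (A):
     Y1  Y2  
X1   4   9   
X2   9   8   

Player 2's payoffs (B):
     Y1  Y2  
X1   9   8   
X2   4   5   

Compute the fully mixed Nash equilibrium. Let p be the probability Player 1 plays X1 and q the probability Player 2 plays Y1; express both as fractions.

Each player's mixing probability is pinned down by making the *other* player indifferent.
Player 2 indifferent between Y1 and Y2: p·9 + (1−p)·4 = p·8 + (1−p)·5 ⟹ 4 + 5p = 5 + 3p ⟹ p = 1/2.
Player 1 indifferent between X1 and X2: q·4 + (1−q)·9 = q·9 + (1−q)·8 ⟹ 9 + (-5)q = 8 + 1q ⟹ q = 1/6.

p = 1/2, q = 1/6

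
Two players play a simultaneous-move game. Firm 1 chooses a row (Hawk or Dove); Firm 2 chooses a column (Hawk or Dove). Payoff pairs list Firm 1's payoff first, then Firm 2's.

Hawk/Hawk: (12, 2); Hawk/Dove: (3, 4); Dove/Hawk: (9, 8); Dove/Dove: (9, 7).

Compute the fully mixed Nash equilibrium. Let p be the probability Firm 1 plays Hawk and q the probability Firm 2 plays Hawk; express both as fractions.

p = 1/3, q = 2/3

In a mixed NE each player is indifferent between their pure strategies, so the opponent's mix sets the indifference.
Firm 2 indifferent between Hawk and Dove: p·2 + (1−p)·8 = p·4 + (1−p)·7 ⟹ 8 + (-6)p = 7 + (-3)p ⟹ p = 1/3.
Firm 1 indifferent between Hawk and Dove: q·12 + (1−q)·3 = q·9 + (1−q)·9 ⟹ 3 + 9q = 9 + 0q ⟹ q = 2/3.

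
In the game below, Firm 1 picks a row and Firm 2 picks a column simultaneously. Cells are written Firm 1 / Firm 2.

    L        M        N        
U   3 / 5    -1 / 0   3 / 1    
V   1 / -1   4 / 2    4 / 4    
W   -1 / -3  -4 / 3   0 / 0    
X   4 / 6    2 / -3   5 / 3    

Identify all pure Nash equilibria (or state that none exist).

A profile is a Nash equilibrium when each player is best-responding to the other.
Firm 1's best responses — vs L: X (payoff 4); vs M: V (payoff 4); vs N: X (payoff 5).
Firm 2's best responses — vs U: L (payoff 5); vs V: N (payoff 4); vs W: M (payoff 3); vs X: L (payoff 6).
The only mutual best response is (X, L); neither player gains by switching there.

(X, L)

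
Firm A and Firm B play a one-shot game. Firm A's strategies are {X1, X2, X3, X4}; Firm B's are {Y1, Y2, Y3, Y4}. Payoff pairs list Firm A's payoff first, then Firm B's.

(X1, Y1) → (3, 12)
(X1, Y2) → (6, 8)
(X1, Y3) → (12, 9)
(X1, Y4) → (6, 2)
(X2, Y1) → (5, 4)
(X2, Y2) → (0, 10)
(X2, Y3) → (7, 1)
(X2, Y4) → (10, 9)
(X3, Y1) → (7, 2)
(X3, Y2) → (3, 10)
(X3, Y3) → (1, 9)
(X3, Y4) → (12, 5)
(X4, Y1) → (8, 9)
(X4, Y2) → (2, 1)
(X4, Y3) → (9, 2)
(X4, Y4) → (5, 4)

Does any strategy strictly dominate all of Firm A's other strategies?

A strategy is strictly dominant if it gives Firm A a strictly higher payoff than every other strategy, against every choice by the opponent.
X1 is not dominant: against Y1, X2 gives 5 > 3.
X2 is not dominant: against Y1, X3 gives 7 > 5.
X3 is not dominant: against Y1, X4 gives 8 > 7.
X4 is not dominant: against Y2, X1 gives 6 > 2.
No single strategy is best against every opponent action.

No strictly dominant strategy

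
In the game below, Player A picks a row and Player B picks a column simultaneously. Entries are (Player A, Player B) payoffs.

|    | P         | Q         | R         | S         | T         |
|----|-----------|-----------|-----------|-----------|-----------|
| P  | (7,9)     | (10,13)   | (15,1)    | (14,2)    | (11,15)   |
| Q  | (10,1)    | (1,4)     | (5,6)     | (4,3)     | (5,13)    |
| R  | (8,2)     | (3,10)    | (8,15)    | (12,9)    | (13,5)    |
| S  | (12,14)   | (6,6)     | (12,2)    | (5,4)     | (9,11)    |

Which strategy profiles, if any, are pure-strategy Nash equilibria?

(S, P)

Check mutual best responses: a cell is a NE iff neither player can gain by unilaterally deviating.
Player A's best responses — vs P: S (payoff 12); vs Q: P (payoff 10); vs R: P (payoff 15); vs S: P (payoff 14); vs T: R (payoff 13).
Player B's best responses — vs P: T (payoff 15); vs Q: T (payoff 13); vs R: R (payoff 15); vs S: P (payoff 14).
The only mutual best response is (S, P); neither player gains by switching there.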